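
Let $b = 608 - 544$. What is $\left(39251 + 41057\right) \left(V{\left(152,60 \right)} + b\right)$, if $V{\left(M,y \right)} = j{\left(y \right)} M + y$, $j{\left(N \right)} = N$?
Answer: $742367152$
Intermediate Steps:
$V{\left(M,y \right)} = y + M y$ ($V{\left(M,y \right)} = y M + y = M y + y = y + M y$)
$b = 64$
$\left(39251 + 41057\right) \left(V{\left(152,60 \right)} + b\right) = \left(39251 + 41057\right) \left(60 \left(1 + 152\right) + 64\right) = 80308 \left(60 \cdot 153 + 64\right) = 80308 \left(9180 + 64\right) = 80308 \cdot 9244 = 742367152$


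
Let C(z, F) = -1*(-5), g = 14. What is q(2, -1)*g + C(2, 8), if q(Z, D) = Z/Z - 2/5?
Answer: 67/5 ≈ 13.400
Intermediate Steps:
q(Z, D) = 3/5 (q(Z, D) = 1 - 2*1/5 = 1 - 2/5 = 3/5)
C(z, F) = 5
q(2, -1)*g + C(2, 8) = (3/5)*14 + 5 = 42/5 + 5 = 67/5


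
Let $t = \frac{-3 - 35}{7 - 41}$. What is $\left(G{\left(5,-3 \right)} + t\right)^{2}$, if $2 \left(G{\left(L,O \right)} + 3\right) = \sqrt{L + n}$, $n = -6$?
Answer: $\frac{3807}{1156} - \frac{32 i}{17} \approx 3.2933 - 1.8824 i$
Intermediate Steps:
$G{\left(L,O \right)} = -3 + \frac{\sqrt{-6 + L}}{2}$ ($G{\left(L,O \right)} = -3 + \frac{\sqrt{L - 6}}{2} = -3 + \frac{\sqrt{-6 + L}}{2}$)
$t = \frac{19}{17}$ ($t = - \frac{38}{-34} = \left(-38\right) \left(- \frac{1}{34}\right) = \frac{19}{17} \approx 1.1176$)
$\left(G{\left(5,-3 \right)} + t\right)^{2} = \left(\left(-3 + \frac{\sqrt{-6 + 5}}{2}\right) + \frac{19}{17}\right)^{2} = \left(\left(-3 + \frac{\sqrt{-1}}{2}\right) + \frac{19}{17}\right)^{2} = \left(\left(-3 + \frac{i}{2}\right) + \frac{19}{17}\right)^{2} = \left(- \frac{32}{17} + \frac{i}{2}\right)^{2}$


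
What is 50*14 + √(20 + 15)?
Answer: 700 + √35 ≈ 705.92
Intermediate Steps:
50*14 + √(20 + 15) = 700 + √35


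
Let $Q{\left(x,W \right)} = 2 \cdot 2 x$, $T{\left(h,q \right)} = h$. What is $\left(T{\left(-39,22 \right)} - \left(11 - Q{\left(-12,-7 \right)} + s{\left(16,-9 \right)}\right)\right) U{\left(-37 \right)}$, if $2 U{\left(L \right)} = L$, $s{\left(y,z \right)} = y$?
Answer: $2109$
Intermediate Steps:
$U{\left(L \right)} = \frac{L}{2}$
$Q{\left(x,W \right)} = 4 x$
$\left(T{\left(-39,22 \right)} - \left(11 - Q{\left(-12,-7 \right)} + s{\left(16,-9 \right)}\right)\right) U{\left(-37 \right)} = \left(-39 + \left(\left(-11 + 4 \left(-12\right)\right) - 16\right)\right) \frac{1}{2} \left(-37\right) = \left(-39 - 75\right) \left(- \frac{37}{2}\right) = \left(-114\right) \left(- \frac{37}{2}\right) = 2109$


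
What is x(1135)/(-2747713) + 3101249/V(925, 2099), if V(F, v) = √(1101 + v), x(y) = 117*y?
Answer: -132795/2747713 + 3101249*√2/80 ≈ 54823.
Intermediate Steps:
x(1135)/(-2747713) + 3101249/V(925, 2099) = (117*1135)/(-2747713) + 3101249/(√(1101 + 2099)) = 132795*(-1/2747713) + 3101249/(√3200) = -132795/2747713 + 3101249/((40*√2)) = -132795/2747713 + 3101249*(√2/80) = -132795/2747713 + 3101249*√2/80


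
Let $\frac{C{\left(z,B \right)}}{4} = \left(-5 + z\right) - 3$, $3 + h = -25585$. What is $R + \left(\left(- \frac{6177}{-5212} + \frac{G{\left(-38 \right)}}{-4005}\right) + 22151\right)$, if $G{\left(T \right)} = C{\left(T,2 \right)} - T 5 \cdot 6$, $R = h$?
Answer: $- \frac{71724388007}{20874060} \approx -3436.1$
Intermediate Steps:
$h = -25588$ ($h = -3 - 25585 = -25588$)
$R = -25588$
$C{\left(z,B \right)} = -32 + 4 z$ ($C{\left(z,B \right)} = 4 \left(\left(-5 + z\right) - 3\right) = 4 \left(-8 + z\right) = -32 + 4 z$)
$G{\left(T \right)} = -32 - 26 T$ ($G{\left(T \right)} = \left(-32 + 4 T\right) - T 5 \cdot 6 = \left(-32 + 4 T\right) - 5 T 6 = \left(-32 + 4 T\right) - 30 T = -32 - 26 T$)
$R + \left(\left(- \frac{6177}{-5212} + \frac{G{\left(-38 \right)}}{-4005}\right) + 22151\right) = -25588 + \left(\left(- \frac{6177}{-5212} + \frac{-32 - -988}{-4005}\right) + 22151\right) = -25588 + \left(\left(\left(-6177\right) \left(- \frac{1}{5212}\right) + \left(-32 + 988\right) \left(- \frac{1}{4005}\right)\right) + 22151\right) = -25588 + \left(\left(\frac{6177}{5212} + 956 \left(- \frac{1}{4005}\right)\right) + 22151\right) = -25588 + \left(\left(\frac{6177}{5212} - \frac{956}{4005}\right) + 22151\right) = -25588 + \left(\frac{19756213}{20874060} + 22151\right) = -25588 + \frac{462401059273}{20874060} = - \frac{71724388007}{20874060}$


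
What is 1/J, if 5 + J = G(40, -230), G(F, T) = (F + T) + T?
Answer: -1/425 ≈ -0.0023529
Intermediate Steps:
G(F, T) = F + 2*T
J = -425 (J = -5 + (40 + 2*(-230)) = -5 + (40 - 460) = -5 - 420 = -425)
1/J = 1/(-425) = -1/425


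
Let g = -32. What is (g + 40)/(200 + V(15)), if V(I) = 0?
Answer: 1/25 ≈ 0.040000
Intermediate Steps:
(g + 40)/(200 + V(15)) = (-32 + 40)/(200 + 0) = 8/200 = 8*(1/200) = 1/25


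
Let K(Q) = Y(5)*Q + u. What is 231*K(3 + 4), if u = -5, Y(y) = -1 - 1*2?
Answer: -6006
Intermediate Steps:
Y(y) = -3 (Y(y) = -1 - 2 = -3)
K(Q) = -5 - 3*Q (K(Q) = -3*Q - 5 = -5 - 3*Q)
231*K(3 + 4) = 231*(-5 - 3*(3 + 4)) = 231*(-5 - 3*7) = 231*(-5 - 21) = 231*(-26) = -6006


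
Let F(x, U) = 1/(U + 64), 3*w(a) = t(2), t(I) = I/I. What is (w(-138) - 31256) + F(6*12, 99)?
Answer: -15284018/489 ≈ -31256.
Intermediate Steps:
t(I) = 1
w(a) = ⅓ (w(a) = (⅓)*1 = ⅓)
F(x, U) = 1/(64 + U)
(w(-138) - 31256) + F(6*12, 99) = (⅓ - 31256) + 1/(64 + 99) = -93767/3 + 1/163 = -15284018/489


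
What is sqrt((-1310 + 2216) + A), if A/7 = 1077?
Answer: sqrt(8445) ≈ 91.897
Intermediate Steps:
A = 7539 (A = 7*1077 = 7539)
sqrt((-1310 + 2216) + A) = sqrt((-1310 + 2216) + 7539) = sqrt(906 + 7539) = sqrt(8445)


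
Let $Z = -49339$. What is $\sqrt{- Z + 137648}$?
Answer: $\sqrt{186987} \approx 432.42$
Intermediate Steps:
$\sqrt{- Z + 137648} = \sqrt{\left(-1\right) \left(-49339\right) + 137648} = \sqrt{49339 + 137648} = \sqrt{186987}$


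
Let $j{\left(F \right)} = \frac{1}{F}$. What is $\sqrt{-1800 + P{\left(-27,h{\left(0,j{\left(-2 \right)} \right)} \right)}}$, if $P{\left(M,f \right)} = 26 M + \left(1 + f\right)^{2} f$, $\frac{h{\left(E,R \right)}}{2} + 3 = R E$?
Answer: $2 i \sqrt{663} \approx 51.498 i$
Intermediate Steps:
$h{\left(E,R \right)} = -6 + 2 E R$ ($h{\left(E,R \right)} = -6 + 2 R E = -6 + 2 E R$)
$P{\left(M,f \right)} = 26 M + f \left(1 + f\right)^{2}$
$\sqrt{-1800 + P{\left(-27,h{\left(0,j{\left(-2 \right)} \right)} \right)}} = \sqrt{-1800 + \left(26 \left(-27\right) + \left(-6 + 2 \cdot 0 \frac{1}{-2}\right) \left(1 - \left(6 + \frac{0}{-2}\right)\right)^{2}\right)} = \sqrt{-1800 - \left(702 - \left(-6 + 2 \cdot 0 \left(- \frac{1}{2}\right)\right) \left(1 - \left(6 + 0 \left(- \frac{1}{2}\right)\right)\right)^{2}\right)} = \sqrt{-1800 - \left(702 - \left(-6 + 0\right) \left(1 + \left(-6 + 0\right)\right)^{2}\right)} = \sqrt{-1800 - \left(702 + 6 \left(1 - 6\right)^{2}\right)} = \sqrt{-1800 - \left(702 + 6 \left(-5\right)^{2}\right)} = \sqrt{-1800 - 852} = \sqrt{-2652} = 2 i \sqrt{663}$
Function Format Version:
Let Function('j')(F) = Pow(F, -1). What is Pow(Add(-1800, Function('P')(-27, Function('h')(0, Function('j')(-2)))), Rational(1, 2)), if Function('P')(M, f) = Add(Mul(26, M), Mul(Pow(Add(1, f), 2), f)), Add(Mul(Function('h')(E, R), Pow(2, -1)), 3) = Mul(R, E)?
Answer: Mul(2, I, Pow(663, Rational(1, 2))) ≈ Mul(51.498, I)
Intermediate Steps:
Function('h')(E, R) = Add(-6, Mul(2, E, R)) (Function('h')(E, R) = Add(-6, Mul(2, Mul(R, E))) = Add(-6, Mul(2, Mul(E, R))) = Add(-6, Mul(2, E, R)))
Function('P')(M, f) = Add(Mul(26, M), Mul(f, Pow(Add(1, f), 2)))
Pow(Add(-1800, Function('P')(-27, Function('h')(0, Function('j')(-2)))), Rational(1, 2)) = Pow(Add(-1800, Add(Mul(26, -27), Mul(Add(-6, Mul(2, 0, Pow(-2, -1))), Pow(Add(1, Add(-6, Mul(2, 0, Pow(-2, -1)))), 2)))), Rational(1, 2)) = Pow(Add(-1800, Add(-702, Mul(Add(-6, Mul(2, 0, Rational(-1, 2))), Pow(Add(1, Add(-6, Mul(2, 0, Rational(-1, 2)))), 2)))), Rational(1, 2)) = Pow(Add(-1800, Add(-702, Mul(Add(-6, 0), Pow(Add(1, Add(-6, 0)), 2)))), Rational(1, 2)) = Pow(Add(-1800, Add(-702, Mul(-6, Pow(Add(1, -6), 2)))), Rational(1, 2)) = Pow(Add(-1800, Add(-702, Mul(-6, Pow(-5, 2)))), Rational(1, 2)) = Pow(Add(-1800, Add(-702, Mul(-6, 25))), Rational(1, 2)) = Pow(Add(-1800, Add(-702, -150)), Rational(1, 2)) = Pow(Add(-1800, -852), Rational(1, 2)) = Pow(-2652, Rational(1, 2)) = Mul(2, I, Pow(663, Rational(1, 2)))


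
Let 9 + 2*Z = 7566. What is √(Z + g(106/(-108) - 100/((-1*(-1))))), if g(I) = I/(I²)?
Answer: √449416770978/10906 ≈ 61.469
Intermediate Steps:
Z = 7557/2 (Z = -9/2 + (½)*7566 = -9/2 + 3783 = 7557/2 ≈ 3778.5)
g(I) = 1/I (g(I) = I/I² = 1/I)
√(Z + g(106/(-108) - 100/((-1*(-1))))) = √(7557/2 + 1/(106/(-108) - 100/((-1*(-1))))) = √(7557/2 + 1/(106*(-1/108) - 100/1)) = √(7557/2 + 1/(-53/54 - 100*1)) = √(7557/2 + 1/(-53/54 - 100)) = √(7557/2 + 1/(-5453/54)) = √(7557/2 - 54/5453) = √(41208213/10906) = √449416770978/10906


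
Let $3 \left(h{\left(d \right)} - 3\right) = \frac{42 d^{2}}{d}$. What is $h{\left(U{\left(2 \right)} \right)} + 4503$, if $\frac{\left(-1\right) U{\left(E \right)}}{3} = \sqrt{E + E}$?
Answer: $4422$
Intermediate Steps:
$U{\left(E \right)} = - 3 \sqrt{2} \sqrt{E}$ ($U{\left(E \right)} = - 3 \sqrt{E + E} = - 3 \sqrt{2 E} = - 3 \sqrt{2} \sqrt{E}$)
$h{\left(d \right)} = 3 + 14 d$ ($h{\left(d \right)} = 3 + \frac{42 d^{2} \frac{1}{d}}{3} = 3 + \frac{42 d}{3} = 3 + 14 d$)
$h{\left(U{\left(2 \right)} \right)} + 4503 = \left(3 + 14 \left(- 3 \sqrt{2} \sqrt{2}\right)\right) + 4503 = \left(3 + 14 \left(-6\right)\right) + 4503 = \left(3 - 84\right) + 4503 = -81 + 4503 = 4422$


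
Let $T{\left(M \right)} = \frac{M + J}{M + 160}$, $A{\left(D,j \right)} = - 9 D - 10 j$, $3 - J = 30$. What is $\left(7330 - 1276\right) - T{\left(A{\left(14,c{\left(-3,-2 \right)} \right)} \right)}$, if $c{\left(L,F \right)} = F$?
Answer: $\frac{327049}{54} \approx 6056.5$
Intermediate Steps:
$J = -27$ ($J = 3 - 30 = -27$)
$A{\left(D,j \right)} = - 10 j - 9 D$
$T{\left(M \right)} = \frac{-27 + M}{160 + M}$ ($T{\left(M \right)} = \frac{M - 27}{M + 160} = \frac{-27 + M}{160 + M}$)
$\left(7330 - 1276\right) - T{\left(A{\left(14,c{\left(-3,-2 \right)} \right)} \right)} = \left(7330 - 1276\right) - \frac{-27 - 106}{160 - 106} = 6054 - \frac{-27 + \left(20 - 126\right)}{160 + \left(20 - 126\right)} = 6054 - \frac{-27 - 106}{160 - 106} = 6054 - \frac{1}{54} \left(-133\right) = 6054 - - \frac{133}{54} = 6054 + \frac{133}{54} = \frac{327049}{54}$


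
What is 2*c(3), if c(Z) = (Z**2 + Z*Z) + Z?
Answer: 42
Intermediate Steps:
c(Z) = Z + 2*Z**2 (c(Z) = (Z**2 + Z**2) + Z = 2*Z**2 + Z = Z + 2*Z**2)
2*c(3) = 2*(3*(1 + 2*3)) = 2*(3*(1 + 6)) = 2*(3*7) = 2*21 = 42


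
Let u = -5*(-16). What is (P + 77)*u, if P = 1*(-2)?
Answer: 6000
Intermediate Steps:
P = -2
u = 80
(P + 77)*u = (-2 + 77)*80 = 75*80 = 6000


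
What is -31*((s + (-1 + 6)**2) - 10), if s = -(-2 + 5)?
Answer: -372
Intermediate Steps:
s = -3 (s = -1*3 = -3)
-31*((s + (-1 + 6)**2) - 10) = -31*((-3 + (-1 + 6)**2) - 10) = -31*((-3 + 5**2) - 10) = -31*((-3 + 25) - 10) = -31*(22 - 10) = -31*12 = -372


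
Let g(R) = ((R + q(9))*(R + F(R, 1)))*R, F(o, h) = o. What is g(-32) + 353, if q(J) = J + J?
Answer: -28319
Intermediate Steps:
q(J) = 2*J
g(R) = 2*R²*(18 + R) (g(R) = ((R + 2*9)*(R + R))*R = ((R + 18)*(2*R))*R = ((18 + R)*(2*R))*R = (2*R*(18 + R))*R = 2*R²*(18 + R))
g(-32) + 353 = 2*(-32)²*(18 - 32) + 353 = 2*1024*(-14) + 353 = -28672 + 353 = -28319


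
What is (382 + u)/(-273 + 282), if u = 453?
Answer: 835/9 ≈ 92.778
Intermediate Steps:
(382 + u)/(-273 + 282) = (382 + 453)/(-273 + 282) = 835/9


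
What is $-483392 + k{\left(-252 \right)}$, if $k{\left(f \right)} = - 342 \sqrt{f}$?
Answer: $-483392 - 2052 i \sqrt{7} \approx -4.8339 \cdot 10^{5} - 5429.1 i$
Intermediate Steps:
$-483392 + k{\left(-252 \right)} = -483392 - 342 \sqrt{-252} = -483392 - 342 \cdot 6 i \sqrt{7} = -483392 - 2052 i \sqrt{7}$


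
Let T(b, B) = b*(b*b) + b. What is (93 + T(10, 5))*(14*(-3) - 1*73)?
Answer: -126845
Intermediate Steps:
T(b, B) = b + b³ (T(b, B) = b*b² + b = b³ + b = b + b³)
(93 + T(10, 5))*(14*(-3) - 1*73) = (93 + (10 + 10³))*(14*(-3) - 1*73) = (93 + (10 + 1000))*(-42 - 73) = (93 + 1010)*(-115) = 1103*(-115) = -126845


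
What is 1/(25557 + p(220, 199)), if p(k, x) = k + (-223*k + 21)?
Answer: -1/23262 ≈ -4.2989e-5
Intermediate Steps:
p(k, x) = 21 - 222*k (p(k, x) = k + (21 - 223*k) = 21 - 222*k)
1/(25557 + p(220, 199)) = 1/(25557 + (21 - 222*220)) = 1/(25557 + (21 - 48840)) = 1/(25557 - 48819) = 1/(-23262) = -1/23262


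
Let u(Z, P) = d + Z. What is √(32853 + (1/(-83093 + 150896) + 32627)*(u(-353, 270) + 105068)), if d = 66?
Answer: √1746301254997315667/22601 ≈ 58470.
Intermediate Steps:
u(Z, P) = 66 + Z
√(32853 + (1/(-83093 + 150896) + 32627)*(u(-353, 270) + 105068)) = √(32853 + (1/(-83093 + 150896) + 32627)*((66 - 353) + 105068)) = √(32853 + (1/67803 + 32627)*(-287 + 105068)) = √(32853 + (1/67803 + 32627)*104781) = √(32853 + (2212208482/67803)*104781) = √(32853 + 77265805650814/22601) = √(77266548161467/22601) = √1746301254997315667/22601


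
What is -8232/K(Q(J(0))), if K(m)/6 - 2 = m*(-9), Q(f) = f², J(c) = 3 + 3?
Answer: 98/23 ≈ 4.2609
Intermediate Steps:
J(c) = 6
K(m) = 12 - 54*m (K(m) = 12 + 6*(m*(-9)) = 12 + 6*(-9*m) = 12 - 54*m)
-8232/K(Q(J(0))) = -8232/(12 - 54*6²) = -8232/(12 - 54*36) = -8232/(12 - 1944) = -8232/(-1932) = -8232*(-1/1932) = 98/23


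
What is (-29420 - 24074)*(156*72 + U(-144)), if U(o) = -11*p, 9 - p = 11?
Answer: -602021476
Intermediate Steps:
p = -2 (p = 9 - 1*11 = 9 - 11 = -2)
U(o) = 22 (U(o) = -11*(-2) = 22)
(-29420 - 24074)*(156*72 + U(-144)) = (-29420 - 24074)*(156*72 + 22) = -53494*(11232 + 22) = -53494*11254 = -602021476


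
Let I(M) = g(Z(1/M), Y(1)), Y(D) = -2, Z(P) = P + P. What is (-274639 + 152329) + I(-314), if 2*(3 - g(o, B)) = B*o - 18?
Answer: -19200787/157 ≈ -1.2230e+5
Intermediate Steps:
Z(P) = 2*P
g(o, B) = 12 - B*o/2 (g(o, B) = 3 - (B*o - 18)/2 = 3 - (-18 + B*o)/2 = 3 + (9 - B*o/2) = 12 - B*o/2)
I(M) = 12 + 2/M (I(M) = 12 - 1/2*(-2)*2/M = 12 + 2/M)
(-274639 + 152329) + I(-314) = (-274639 + 152329) + (12 + 2/(-314)) = -122310 + (12 + 2*(-1/314)) = -122310 + (12 - 1/157) = -122310 + 1883/157 = -19200787/157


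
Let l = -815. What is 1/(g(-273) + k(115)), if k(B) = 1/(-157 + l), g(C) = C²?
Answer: 972/72442187 ≈ 1.3418e-5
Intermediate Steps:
k(B) = -1/972 (k(B) = 1/(-157 - 815) = 1/(-972) = -1/972)
1/(g(-273) + k(115)) = 1/((-273)² - 1/972) = 1/(74529 - 1/972) = 1/(72442187/972) = 972/72442187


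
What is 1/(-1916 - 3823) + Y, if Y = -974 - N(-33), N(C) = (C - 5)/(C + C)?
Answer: -61524004/63129 ≈ -974.58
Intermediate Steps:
N(C) = (-5 + C)/(2*C) (N(C) = (-5 + C)/((2*C)) = (-5 + C)*(1/(2*C)) = (-5 + C)/(2*C))
Y = -32161/33 (Y = -974 - (-5 - 33)/(2*(-33)) = -974 - (-1)*(-38)/(2*33) = -974 - 1*19/33 = -974 - 19/33 = -32161/33 ≈ -974.58)
1/(-1916 - 3823) + Y = 1/(-1916 - 3823) - 32161/33 = 1/(-5739) - 32161/33 = -1/5739 - 32161/33 = -61524004/63129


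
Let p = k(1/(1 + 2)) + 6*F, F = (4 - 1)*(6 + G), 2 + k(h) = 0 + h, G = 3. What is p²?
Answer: 231361/9 ≈ 25707.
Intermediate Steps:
k(h) = -2 + h (k(h) = -2 + (0 + h) = -2 + h)
F = 27 (F = (4 - 1)*(6 + 3) = 3*9 = 27)
p = 481/3 (p = (-2 + 1/(1 + 2)) + 6*27 = (-2 + 1/3) + 162 = (-2 + ⅓) + 162 = -5/3 + 162 = 481/3 ≈ 160.33)
p² = (481/3)² = 231361/9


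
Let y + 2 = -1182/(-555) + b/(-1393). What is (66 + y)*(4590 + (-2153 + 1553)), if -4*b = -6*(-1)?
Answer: 1942815303/7363 ≈ 2.6386e+5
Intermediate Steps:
b = -3/2 (b = -(-3)*(-1)/2 = -¼*6 = -3/2 ≈ -1.5000)
y = 67419/515410 (y = -2 + (-1182/(-555) - 3/2/(-1393)) = -2 + (-1182*(-1/555) - 3/2*(-1/1393)) = -2 + (394/185 + 3/2786) = -2 + 1098239/515410 = 67419/515410 ≈ 0.13081)
(66 + y)*(4590 + (-2153 + 1553)) = (66 + 67419/515410)*(4590 + (-2153 + 1553)) = 34084479*(4590 - 600)/515410 = (34084479/515410)*3990 = 1942815303/7363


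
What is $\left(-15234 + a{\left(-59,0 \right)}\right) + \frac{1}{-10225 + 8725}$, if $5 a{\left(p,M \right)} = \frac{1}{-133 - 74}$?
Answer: $- \frac{1576719169}{103500} \approx -15234.0$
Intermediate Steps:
$a{\left(p,M \right)} = - \frac{1}{1035}$ ($a{\left(p,M \right)} = \frac{1}{5 \left(-133 - 74\right)} = \frac{1}{5 \left(-207\right)} = \frac{1}{5} \left(- \frac{1}{207}\right) = - \frac{1}{1035}$)
$\left(-15234 + a{\left(-59,0 \right)}\right) + \frac{1}{-10225 + 8725} = \left(-15234 - \frac{1}{1035}\right) + \frac{1}{-10225 + 8725} = - \frac{15767191}{1035} + \frac{1}{-1500} = - \frac{15767191}{1035} - \frac{1}{1500} = - \frac{1576719169}{103500}$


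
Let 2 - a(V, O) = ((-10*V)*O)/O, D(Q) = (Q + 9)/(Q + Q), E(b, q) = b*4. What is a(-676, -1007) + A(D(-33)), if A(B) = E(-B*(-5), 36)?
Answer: -74258/11 ≈ -6750.7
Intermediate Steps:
E(b, q) = 4*b
D(Q) = (9 + Q)/(2*Q) (D(Q) = (9 + Q)/((2*Q)) = (9 + Q)*(1/(2*Q)) = (9 + Q)/(2*Q))
a(V, O) = 2 + 10*V (a(V, O) = 2 - (-10*V)*O/O = 2 - (-10*O*V)/O = 2 - (-10)*V = 2 + 10*V)
A(B) = 20*B (A(B) = 4*(-B*(-5)) = 4*(5*B) = 20*B)
a(-676, -1007) + A(D(-33)) = (2 + 10*(-676)) + 20*((½)*(9 - 33)/(-33)) = (2 - 6760) + 20*((½)*(-1/33)*(-24)) = -6758 + 20*(4/11) = -6758 + 80/11 = -74258/11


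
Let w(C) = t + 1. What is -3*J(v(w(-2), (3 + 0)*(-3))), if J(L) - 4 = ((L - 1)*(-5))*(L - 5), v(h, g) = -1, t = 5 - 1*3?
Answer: 168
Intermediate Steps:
t = 2 (t = 5 - 3 = 2)
w(C) = 3 (w(C) = 2 + 1 = 3)
J(L) = 4 + (-5 + L)*(5 - 5*L) (J(L) = 4 + ((L - 1)*(-5))*(L - 5) = 4 + ((-1 + L)*(-5))*(-5 + L) = 4 + (5 - 5*L)*(-5 + L) = 4 + (-5 + L)*(5 - 5*L))
-3*J(v(w(-2), (3 + 0)*(-3))) = -3*(-21 - 5*(-1)**2 + 30*(-1)) = -3*(-21 - 5*1 - 30) = -3*(-21 - 5 - 30) = -3*(-56) = 168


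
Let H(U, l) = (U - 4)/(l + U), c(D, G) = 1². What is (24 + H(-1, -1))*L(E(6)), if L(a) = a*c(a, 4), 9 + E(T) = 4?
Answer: -265/2 ≈ -132.50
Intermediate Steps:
E(T) = -5 (E(T) = -9 + 4 = -5)
c(D, G) = 1
H(U, l) = (-4 + U)/(U + l)
L(a) = a (L(a) = a*1 = a)
(24 + H(-1, -1))*L(E(6)) = (24 + (-4 - 1)/(-1 - 1))*(-5) = (24 - 5/(-2))*(-5) = (24 - ½*(-5))*(-5) = (24 + 5/2)*(-5) = (53/2)*(-5) = -265/2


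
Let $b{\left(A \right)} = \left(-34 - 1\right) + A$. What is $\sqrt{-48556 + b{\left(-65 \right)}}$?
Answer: $4 i \sqrt{3041} \approx 220.58 i$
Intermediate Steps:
$b{\left(A \right)} = -35 + A$
$\sqrt{-48556 + b{\left(-65 \right)}} = \sqrt{-48556 - 100} = \sqrt{-48656} = 4 i \sqrt{3041}$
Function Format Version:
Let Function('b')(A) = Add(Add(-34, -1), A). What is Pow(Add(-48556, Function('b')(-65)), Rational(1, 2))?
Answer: Mul(4, I, Pow(3041, Rational(1, 2))) ≈ Mul(220.58, I)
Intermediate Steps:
Function('b')(A) = Add(-35, A)
Pow(Add(-48556, Function('b')(-65)), Rational(1, 2)) = Pow(Add(-48556, Add(-35, -65)), Rational(1, 2)) = Pow(Add(-48556, -100), Rational(1, 2)) = Pow(-48656, Rational(1, 2)) = Mul(4, I, Pow(3041, Rational(1, 2)))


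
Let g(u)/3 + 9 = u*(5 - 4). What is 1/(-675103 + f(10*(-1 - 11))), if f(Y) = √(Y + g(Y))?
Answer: -51931/35058773932 - I*√3/35058773932 ≈ -1.4813e-6 - 4.9404e-11*I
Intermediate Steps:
g(u) = -27 + 3*u (g(u) = -27 + 3*(u*(5 - 4)) = -27 + 3*(u*1) = -27 + 3*u)
f(Y) = √(-27 + 4*Y) (f(Y) = √(Y + (-27 + 3*Y)) = √(-27 + 4*Y))
1/(-675103 + f(10*(-1 - 11))) = 1/(-675103 + √(-27 + 4*(10*(-1 - 11)))) = 1/(-675103 + √(-27 + 4*(10*(-12)))) = 1/(-675103 + √(-27 + 4*(-120))) = 1/(-675103 + √(-27 - 480)) = 1/(-675103 + √(-507)) = 1/(-675103 + 13*I*√3)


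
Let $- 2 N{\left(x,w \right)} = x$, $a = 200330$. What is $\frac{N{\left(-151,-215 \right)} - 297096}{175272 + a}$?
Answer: $- \frac{594041}{751204} \approx -0.79078$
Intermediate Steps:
$N{\left(x,w \right)} = - \frac{x}{2}$
$\frac{N{\left(-151,-215 \right)} - 297096}{175272 + a} = \frac{\left(- \frac{1}{2}\right) \left(-151\right) - 297096}{175272 + 200330} = \frac{\frac{151}{2} - 297096}{375602} = \left(- \frac{594041}{2}\right) \frac{1}{375602} = - \frac{594041}{751204}$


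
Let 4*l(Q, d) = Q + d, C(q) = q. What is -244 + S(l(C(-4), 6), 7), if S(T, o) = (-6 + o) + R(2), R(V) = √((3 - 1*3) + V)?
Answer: -243 + √2 ≈ -241.59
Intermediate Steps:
R(V) = √V (R(V) = √((3 - 3) + V) = √(0 + V) = √V)
l(Q, d) = Q/4 + d/4 (l(Q, d) = (Q + d)/4 = Q/4 + d/4)
S(T, o) = -6 + o + √2 (S(T, o) = (-6 + o) + √2 = -6 + o + √2)
-244 + S(l(C(-4), 6), 7) = -244 + (-6 + 7 + √2) = -244 + (1 + √2) = -243 + √2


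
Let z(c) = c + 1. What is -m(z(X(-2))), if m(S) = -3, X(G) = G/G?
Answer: 3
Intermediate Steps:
X(G) = 1
z(c) = 1 + c
-m(z(X(-2))) = -1*(-3) = 3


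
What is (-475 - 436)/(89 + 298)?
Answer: -911/387 ≈ -2.3540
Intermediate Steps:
(-475 - 436)/(89 + 298) = -911/387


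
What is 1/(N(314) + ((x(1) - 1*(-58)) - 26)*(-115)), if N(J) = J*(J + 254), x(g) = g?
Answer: 1/174557 ≈ 5.7288e-6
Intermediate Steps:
N(J) = J*(254 + J)
1/(N(314) + ((x(1) - 1*(-58)) - 26)*(-115)) = 1/(314*(254 + 314) + ((1 - 1*(-58)) - 26)*(-115)) = 1/(314*568 + ((1 + 58) - 26)*(-115)) = 1/(178352 + (59 - 26)*(-115)) = 1/(178352 + 33*(-115)) = 1/(178352 - 3795) = 1/174557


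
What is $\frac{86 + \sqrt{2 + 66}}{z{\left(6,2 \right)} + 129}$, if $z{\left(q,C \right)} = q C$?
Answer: $\frac{86}{141} + \frac{2 \sqrt{17}}{141} \approx 0.66841$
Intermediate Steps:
$z{\left(q,C \right)} = C q$
$\frac{86 + \sqrt{2 + 66}}{z{\left(6,2 \right)} + 129} = \frac{86 + \sqrt{2 + 66}}{2 \cdot 6 + 129} = \frac{86 + \sqrt{68}}{12 + 129} = \frac{86 + 2 \sqrt{17}}{141} = \left(86 + 2 \sqrt{17}\right) \frac{1}{141} = \frac{86}{141} + \frac{2 \sqrt{17}}{141}$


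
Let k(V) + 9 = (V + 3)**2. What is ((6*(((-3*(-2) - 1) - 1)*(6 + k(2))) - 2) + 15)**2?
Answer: 292681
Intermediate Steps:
k(V) = -9 + (3 + V)**2 (k(V) = -9 + (V + 3)**2 = -9 + (3 + V)**2)
((6*(((-3*(-2) - 1) - 1)*(6 + k(2))) - 2) + 15)**2 = ((6*(((-3*(-2) - 1) - 1)*(6 + 2*(6 + 2))) - 2) + 15)**2 = ((6*(((6 - 1) - 1)*(6 + 2*8)) - 2) + 15)**2 = ((6*((5 - 1)*(6 + 16)) - 2) + 15)**2 = ((6*(4*22) - 2) + 15)**2 = ((6*88 - 2) + 15)**2 = ((528 - 2) + 15)**2 = (526 + 15)**2 = 541**2 = 292681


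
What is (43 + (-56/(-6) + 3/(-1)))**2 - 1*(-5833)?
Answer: 74401/9 ≈ 8266.8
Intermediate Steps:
(43 + (-56/(-6) + 3/(-1)))**2 - 1*(-5833) = (43 + (-56*(-1/6) + 3*(-1)))**2 + 5833 = (43 + (28/3 - 3))**2 + 5833 = (43 + 19/3)**2 + 5833 = (148/3)**2 + 5833 = 21904/9 + 5833 = 74401/9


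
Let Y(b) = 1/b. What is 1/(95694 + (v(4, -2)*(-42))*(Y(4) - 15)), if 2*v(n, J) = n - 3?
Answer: 4/384015 ≈ 1.0416e-5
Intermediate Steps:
v(n, J) = -3/2 + n/2 (v(n, J) = (n - 3)/2 = (-3 + n)/2 = -3/2 + n/2)
1/(95694 + (v(4, -2)*(-42))*(Y(4) - 15)) = 1/(95694 + ((-3/2 + (½)*4)*(-42))*(1/4 - 15)) = 1/(95694 + ((-3/2 + 2)*(-42))*(¼ - 15)) = 1/(95694 + ((½)*(-42))*(-59/4)) = 1/(95694 - 21*(-59/4)) = 1/(95694 + 1239/4) = 1/(384015/4) = 4/384015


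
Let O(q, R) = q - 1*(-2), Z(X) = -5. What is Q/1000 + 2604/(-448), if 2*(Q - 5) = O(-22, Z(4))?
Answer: -2327/400 ≈ -5.8175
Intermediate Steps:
O(q, R) = 2 + q (O(q, R) = q + 2 = 2 + q)
Q = -5 (Q = 5 + (2 - 22)/2 = 5 + (½)*(-20) = 5 - 10 = -5)
Q/1000 + 2604/(-448) = -5/1000 + 2604/(-448) = -5*1/1000 + 2604*(-1/448) = -1/200 - 93/16 = -2327/400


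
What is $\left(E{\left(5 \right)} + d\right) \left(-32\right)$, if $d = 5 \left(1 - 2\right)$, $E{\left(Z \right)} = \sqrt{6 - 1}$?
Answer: $160 - 32 \sqrt{5} \approx 88.446$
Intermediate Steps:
$E{\left(Z \right)} = \sqrt{5}$
$d = -5$ ($d = 5 \left(-1\right) = -5$)
$\left(E{\left(5 \right)} + d\right) \left(-32\right) = \left(\sqrt{5} - 5\right) \left(-32\right) = \left(-5 + \sqrt{5}\right) \left(-32\right) = 160 - 32 \sqrt{5}$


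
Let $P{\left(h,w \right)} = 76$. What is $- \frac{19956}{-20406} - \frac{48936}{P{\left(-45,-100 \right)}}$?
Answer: $- \frac{2186560}{3401} \approx -642.92$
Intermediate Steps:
$- \frac{19956}{-20406} - \frac{48936}{P{\left(-45,-100 \right)}} = - \frac{19956}{-20406} - \frac{48936}{76} = \left(-19956\right) \left(- \frac{1}{20406}\right) - \frac{12234}{19} = \frac{3326}{3401} - \frac{12234}{19} = - \frac{2186560}{3401}$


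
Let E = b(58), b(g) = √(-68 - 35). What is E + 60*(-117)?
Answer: -7020 + I*√103 ≈ -7020.0 + 10.149*I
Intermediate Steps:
b(g) = I*√103 (b(g) = √(-103) = I*√103)
E = I*√103 ≈ 10.149*I
E + 60*(-117) = I*√103 + 60*(-117) = I*√103 - 7020 = -7020 + I*√103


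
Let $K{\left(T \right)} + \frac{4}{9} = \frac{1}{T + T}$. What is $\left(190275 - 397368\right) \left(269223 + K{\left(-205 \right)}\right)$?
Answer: $- \frac{68577550616851}{1230} \approx -5.5754 \cdot 10^{10}$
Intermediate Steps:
$K{\left(T \right)} = - \frac{4}{9} + \frac{1}{2 T}$ ($K{\left(T \right)} = - \frac{4}{9} + \frac{1}{T + T} = - \frac{4}{9} + \frac{1}{2 T}$)
$\left(190275 - 397368\right) \left(269223 + K{\left(-205 \right)}\right) = \left(190275 - 397368\right) \left(269223 + \frac{9 - -1640}{18 \left(-205\right)}\right) = - 207093 \left(269223 + \frac{1}{18} \left(- \frac{1}{205}\right) \left(9 + 1640\right)\right) = - 207093 \left(269223 + \frac{1}{18} \left(- \frac{1}{205}\right) 1649\right) = - 207093 \left(269223 - \frac{1649}{3690}\right) = \left(-207093\right) \frac{993431221}{3690} = - \frac{68577550616851}{1230}$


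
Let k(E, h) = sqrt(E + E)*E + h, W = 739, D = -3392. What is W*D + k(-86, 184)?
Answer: -2506504 - 172*I*sqrt(43) ≈ -2.5065e+6 - 1127.9*I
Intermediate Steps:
k(E, h) = h + sqrt(2)*E**(3/2) (k(E, h) = sqrt(2*E)*E + h = (sqrt(2)*sqrt(E))*E + h = sqrt(2)*E**(3/2) + h = h + sqrt(2)*E**(3/2))
W*D + k(-86, 184) = 739*(-3392) + (184 + sqrt(2)*(-86)**(3/2)) = -2506688 + (184 + sqrt(2)*(-86*I*sqrt(86))) = -2506688 + (184 - 172*I*sqrt(43)) = -2506504 - 172*I*sqrt(43)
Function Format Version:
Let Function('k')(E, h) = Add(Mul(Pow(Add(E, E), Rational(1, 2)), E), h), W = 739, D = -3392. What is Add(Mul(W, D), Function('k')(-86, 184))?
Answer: Add(-2506504, Mul(-172, I, Pow(43, Rational(1, 2)))) ≈ Add(-2.5065e+6, Mul(-1127.9, I))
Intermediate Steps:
Function('k')(E, h) = Add(h, Mul(Pow(2, Rational(1, 2)), Pow(E, Rational(3, 2)))) (Function('k')(E, h) = Add(Mul(Pow(Mul(2, E), Rational(1, 2)), E), h) = Add(Mul(Mul(Pow(2, Rational(1, 2)), Pow(E, Rational(1, 2))), E), h) = Add(Mul(Pow(2, Rational(1, 2)), Pow(E, Rational(3, 2))), h) = Add(h, Mul(Pow(2, Rational(1, 2)), Pow(E, Rational(3, 2)))))
Add(Mul(W, D), Function('k')(-86, 184)) = Add(Mul(739, -3392), Add(184, Mul(Pow(2, Rational(1, 2)), Pow(-86, Rational(3, 2))))) = Add(-2506688, Add(184, Mul(Pow(2, Rational(1, 2)), Mul(-86, I, Pow(86, Rational(1, 2)))))) = Add(-2506688, Add(184, Mul(-172, I, Pow(43, Rational(1, 2))))) = Add(-2506504, Mul(-172, I, Pow(43, Rational(1, 2))))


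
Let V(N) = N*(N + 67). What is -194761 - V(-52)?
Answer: -193981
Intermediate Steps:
V(N) = N*(67 + N)
-194761 - V(-52) = -194761 - (-52)*(67 - 52) = -194761 - (-52)*15 = -194761 - 1*(-780) = -194761 + 780 = -193981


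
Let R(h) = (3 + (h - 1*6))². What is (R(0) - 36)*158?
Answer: -4266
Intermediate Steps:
R(h) = (-3 + h)² (R(h) = (3 + (h - 6))² = (3 + (-6 + h))² = (-3 + h)²)
(R(0) - 36)*158 = ((-3 + 0)² - 36)*158 = ((-3)² - 36)*158 = (9 - 36)*158 = -27*158 = -4266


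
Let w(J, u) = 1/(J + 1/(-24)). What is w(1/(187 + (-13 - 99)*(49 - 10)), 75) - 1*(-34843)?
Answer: 146414471/4205 ≈ 34819.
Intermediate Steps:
w(J, u) = 1/(-1/24 + J) (w(J, u) = 1/(J - 1/24) = 1/(-1/24 + J))
w(1/(187 + (-13 - 99)*(49 - 10)), 75) - 1*(-34843) = 24/(-1 + 24/(187 + (-13 - 99)*(49 - 10))) - 1*(-34843) = 24/(-1 + 24/(187 - 112*39)) + 34843 = 24/(-1 + 24/(187 - 4368)) + 34843 = 24/(-1 + 24/(-4181)) + 34843 = 24/(-1 + 24*(-1/4181)) + 34843 = 24/(-1 - 24/4181) + 34843 = 24/(-4205/4181) + 34843 = 24*(-4181/4205) + 34843 = -100344/4205 + 34843 = 146414471/4205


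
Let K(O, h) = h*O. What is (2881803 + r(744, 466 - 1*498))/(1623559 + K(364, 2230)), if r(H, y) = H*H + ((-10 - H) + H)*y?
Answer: 3435659/2435279 ≈ 1.4108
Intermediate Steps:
K(O, h) = O*h
r(H, y) = H² - 10*y
(2881803 + r(744, 466 - 1*498))/(1623559 + K(364, 2230)) = (2881803 + (744² - 10*(466 - 1*498)))/(1623559 + 364*2230) = (2881803 + (553536 - 10*(466 - 498)))/(1623559 + 811720) = (2881803 + (553536 - 10*(-32)))/2435279 = (2881803 + (553536 + 320))*(1/2435279) = (2881803 + 553856)*(1/2435279) = 3435659*(1/2435279) = 3435659/2435279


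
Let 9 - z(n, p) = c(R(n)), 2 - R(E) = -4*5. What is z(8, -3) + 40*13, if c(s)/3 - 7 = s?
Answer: 442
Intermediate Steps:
R(E) = 22 (R(E) = 2 - (-4)*5 = 2 - 1*(-20) = 2 + 20 = 22)
c(s) = 21 + 3*s
z(n, p) = -78 (z(n, p) = 9 - (21 + 3*22) = 9 - (21 + 66) = 9 - 1*87 = 9 - 87 = -78)
z(8, -3) + 40*13 = -78 + 40*13 = -78 + 520 = 442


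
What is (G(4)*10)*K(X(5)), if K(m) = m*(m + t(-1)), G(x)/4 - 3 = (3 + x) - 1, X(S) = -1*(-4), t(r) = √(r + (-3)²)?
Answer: 5760 + 2880*√2 ≈ 9832.9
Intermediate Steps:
t(r) = √(9 + r) (t(r) = √(r + 9) = √(9 + r))
X(S) = 4
G(x) = 20 + 4*x (G(x) = 12 + 4*((3 + x) - 1) = 12 + 4*(2 + x) = 12 + (8 + 4*x) = 20 + 4*x)
K(m) = m*(m + 2*√2) (K(m) = m*(m + √(9 - 1)) = m*(m + √8) = m*(m + 2*√2))
(G(4)*10)*K(X(5)) = ((20 + 4*4)*10)*(4*(4 + 2*√2)) = ((20 + 16)*10)*(16 + 8*√2) = (36*10)*(16 + 8*√2) = 360*(16 + 8*√2) = 5760 + 2880*√2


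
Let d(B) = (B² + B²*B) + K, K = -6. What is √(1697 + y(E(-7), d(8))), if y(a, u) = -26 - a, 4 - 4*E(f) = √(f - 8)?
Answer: √(6680 + I*√15)/2 ≈ 40.866 + 0.011847*I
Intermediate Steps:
E(f) = 1 - √(-8 + f)/4 (E(f) = 1 - √(f - 8)/4 = 1 - √(-8 + f)/4)
d(B) = -6 + B² + B³ (d(B) = (B² + B²*B) - 6 = (B² + B³) - 6 = -6 + B² + B³)
√(1697 + y(E(-7), d(8))) = √(1697 + (-26 - (1 - √(-8 - 7)/4))) = √(1697 + (-26 - (1 - I*√15/4))) = √(1697 + (-26 + (-1 + I*√15/4))) = √(1697 + (-27 + I*√15/4)) = √(1670 + I*√15/4)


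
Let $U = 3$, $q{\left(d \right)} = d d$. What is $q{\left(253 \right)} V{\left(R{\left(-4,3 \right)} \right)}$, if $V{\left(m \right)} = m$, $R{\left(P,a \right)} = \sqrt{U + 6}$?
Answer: $192027$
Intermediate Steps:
$q{\left(d \right)} = d^{2}$
$R{\left(P,a \right)} = 3$ ($R{\left(P,a \right)} = \sqrt{3 + 6} = \sqrt{9} = 3$)
$q{\left(253 \right)} V{\left(R{\left(-4,3 \right)} \right)} = 253^{2} \cdot 3 = 64009 \cdot 3 = 192027$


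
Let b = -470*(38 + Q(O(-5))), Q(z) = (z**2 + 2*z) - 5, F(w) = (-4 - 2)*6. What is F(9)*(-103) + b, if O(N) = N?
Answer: -18852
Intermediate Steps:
F(w) = -36 (F(w) = -6*6 = -36)
Q(z) = -5 + z**2 + 2*z
b = -22560 (b = -470*(38 + (-5 + (-5)**2 + 2*(-5))) = -470*(38 + (-5 + 25 - 10)) = -470*(38 + 10) = -470*48 = -22560)
F(9)*(-103) + b = -36*(-103) - 22560 = 3708 - 22560 = -18852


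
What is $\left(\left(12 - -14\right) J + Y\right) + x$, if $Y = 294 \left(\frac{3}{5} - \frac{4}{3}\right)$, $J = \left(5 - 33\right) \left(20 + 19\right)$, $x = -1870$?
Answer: $- \frac{152388}{5} \approx -30478.0$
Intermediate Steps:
$J = -1092$ ($J = \left(-28\right) 39 = -1092$)
$Y = - \frac{1078}{5}$ ($Y = 294 \left(3 \cdot \frac{1}{5} - \frac{4}{3}\right) = 294 \left(\frac{3}{5} - \frac{4}{3}\right) = 294 \left(- \frac{11}{15}\right) = - \frac{1078}{5} \approx -215.6$)
$\left(\left(12 - -14\right) J + Y\right) + x = \left(\left(12 - -14\right) \left(-1092\right) - \frac{1078}{5}\right) - 1870 = \left(\left(12 + 14\right) \left(-1092\right) - \frac{1078}{5}\right) - 1870 = \left(26 \left(-1092\right) - \frac{1078}{5}\right) - 1870 = \left(-28392 - \frac{1078}{5}\right) - 1870 = - \frac{143038}{5} - 1870 = - \frac{152388}{5}$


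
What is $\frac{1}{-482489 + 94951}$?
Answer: $- \frac{1}{387538} \approx -2.5804 \cdot 10^{-6}$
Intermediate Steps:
$\frac{1}{-482489 + 94951} = \frac{1}{-387538} = - \frac{1}{387538}$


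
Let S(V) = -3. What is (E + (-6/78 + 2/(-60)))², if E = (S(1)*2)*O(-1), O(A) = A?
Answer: 5276209/152100 ≈ 34.689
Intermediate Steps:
E = 6 (E = -3*2*(-1) = -6*(-1) = 6)
(E + (-6/78 + 2/(-60)))² = (6 + (-6/78 + 2/(-60)))² = (6 + (-6*1/78 + 2*(-1/60)))² = (6 + (-1/13 - 1/30))² = (6 - 43/390)² = (2297/390)² = 5276209/152100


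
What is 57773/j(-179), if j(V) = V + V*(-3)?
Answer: 57773/358 ≈ 161.38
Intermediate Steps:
j(V) = -2*V (j(V) = V - 3*V = -2*V)
57773/j(-179) = 57773/((-2*(-179))) = 57773/358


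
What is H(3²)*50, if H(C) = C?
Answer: 450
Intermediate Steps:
H(3²)*50 = 3²*50 = 9*50 = 450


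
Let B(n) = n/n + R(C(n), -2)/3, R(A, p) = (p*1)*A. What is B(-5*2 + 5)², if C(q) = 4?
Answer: 25/9 ≈ 2.7778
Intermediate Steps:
R(A, p) = A*p (R(A, p) = p*A = A*p)
B(n) = -5/3 (B(n) = n/n + (4*(-2))/3 = 1 - 8*⅓ = 1 - 8/3 = -5/3)
B(-5*2 + 5)² = (-5/3)² = 25/9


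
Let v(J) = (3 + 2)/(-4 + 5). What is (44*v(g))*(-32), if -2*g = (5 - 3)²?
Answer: -7040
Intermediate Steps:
g = -2 (g = -(5 - 3)²/2 = -½*2² = -½*4 = -2)
v(J) = 5 (v(J) = 5/1 = 5*1 = 5)
(44*v(g))*(-32) = (44*5)*(-32) = 220*(-32) = -7040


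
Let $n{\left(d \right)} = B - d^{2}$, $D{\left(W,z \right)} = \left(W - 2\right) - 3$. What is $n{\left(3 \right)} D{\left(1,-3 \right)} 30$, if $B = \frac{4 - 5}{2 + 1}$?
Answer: $1120$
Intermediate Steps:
$D{\left(W,z \right)} = -5 + W$ ($D{\left(W,z \right)} = \left(-2 + W\right) - 3 = -5 + W$)
$B = - \frac{1}{3} \approx -0.33333$
$n{\left(d \right)} = - \frac{1}{3} - d^{2}$
$n{\left(3 \right)} D{\left(1,-3 \right)} 30 = \left(- \frac{1}{3} - 3^{2}\right) \left(-5 + 1\right) 30 = \left(- \frac{1}{3} - 9\right) \left(-4\right) 30 = \left(- \frac{28}{3}\right) \left(-4\right) 30 = \frac{112}{3} \cdot 30 = 1120$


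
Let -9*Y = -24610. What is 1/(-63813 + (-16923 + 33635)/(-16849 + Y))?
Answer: -127031/8106379611 ≈ -1.5670e-5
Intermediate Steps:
Y = 24610/9 (Y = -⅑*(-24610) = 24610/9 ≈ 2734.4)
1/(-63813 + (-16923 + 33635)/(-16849 + Y)) = 1/(-63813 + (-16923 + 33635)/(-16849 + 24610/9)) = 1/(-63813 + 16712/(-127031/9)) = 1/(-63813 + 16712*(-9/127031)) = 1/(-63813 - 150408/127031) = 1/(-8106379611/127031) = -127031/8106379611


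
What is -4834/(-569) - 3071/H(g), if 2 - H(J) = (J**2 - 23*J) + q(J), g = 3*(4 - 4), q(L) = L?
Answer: -1737731/1138 ≈ -1527.0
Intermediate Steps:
g = 0 (g = 3*0 = 0)
H(J) = 2 - J**2 + 22*J (H(J) = 2 - ((J**2 - 23*J) + J) = 2 - (J**2 - 22*J) = 2 + (-J**2 + 22*J) = 2 - J**2 + 22*J)
-4834/(-569) - 3071/H(g) = -4834/(-569) - 3071/(2 - 1*0**2 + 22*0) = -4834*(-1/569) - 3071/(2 - 1*0 + 0) = 4834/569 - 3071/(2 + 0 + 0) = 4834/569 - 3071/2 = -1737731/1138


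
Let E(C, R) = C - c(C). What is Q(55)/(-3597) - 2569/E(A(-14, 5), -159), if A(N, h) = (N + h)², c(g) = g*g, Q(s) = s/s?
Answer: 3078071/7769520 ≈ 0.39617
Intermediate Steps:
Q(s) = 1
c(g) = g²
E(C, R) = C - C²
Q(55)/(-3597) - 2569/E(A(-14, 5), -159) = 1/(-3597) - 2569*1/((1 - (-14 + 5)²)*(-14 + 5)²) = 1*(-1/3597) - 2569*1/(81*(1 - 1*(-9)²)) = -1/3597 - 2569*1/(81*(1 - 1*81)) = -1/3597 - 2569*1/(81*(1 - 81)) = -1/3597 - 2569/(81*(-80)) = -1/3597 - 2569/(-6480) = -1/3597 - 2569*(-1/6480) = -1/3597 + 2569/6480 = 3078071/7769520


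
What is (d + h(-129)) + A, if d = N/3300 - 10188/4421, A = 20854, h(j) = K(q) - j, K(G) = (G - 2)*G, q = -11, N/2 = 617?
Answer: 154092693457/7294650 ≈ 21124.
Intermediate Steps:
N = 1234 (N = 2*617 = 1234)
K(G) = G*(-2 + G) (K(G) = (-2 + G)*G = G*(-2 + G))
h(j) = 143 - j (h(j) = -11*(-2 - 11) - j = -11*(-13) - j = 143 - j)
d = -14082443/7294650 (d = 1234/3300 - 10188/4421 = 1234*(1/3300) - 10188*1/4421 = 617/1650 - 10188/4421 = -14082443/7294650 ≈ -1.9305)
(d + h(-129)) + A = (-14082443/7294650 + (143 - 1*(-129))) + 20854 = (-14082443/7294650 + (143 + 129)) + 20854 = (-14082443/7294650 + 272) + 20854 = 1970062357/7294650 + 20854 = 154092693457/7294650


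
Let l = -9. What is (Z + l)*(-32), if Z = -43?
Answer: 1664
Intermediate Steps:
(Z + l)*(-32) = (-43 - 9)*(-32) = -52*(-32) = 1664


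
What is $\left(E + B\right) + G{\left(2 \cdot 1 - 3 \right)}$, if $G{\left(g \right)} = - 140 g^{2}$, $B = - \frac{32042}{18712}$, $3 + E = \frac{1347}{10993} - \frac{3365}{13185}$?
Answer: $- \frac{39284411842589}{271216789596} \approx -144.84$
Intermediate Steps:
$E = - \frac{90811873}{28988541}$ ($E = -3 + \left(\frac{1347}{10993} - \frac{3365}{13185}\right) = -3 + \left(1347 \cdot \frac{1}{10993} - \frac{673}{2637}\right) = -3 + \left(\frac{1347}{10993} - \frac{673}{2637}\right) = -3 - \frac{3846250}{28988541} = - \frac{90811873}{28988541} \approx -3.1327$)
$B = - \frac{16021}{9356}$ ($B = \left(-32042\right) \frac{1}{18712} = - \frac{16021}{9356} \approx -1.7124$)
$\left(E + B\right) + G{\left(2 \cdot 1 - 3 \right)} = \left(- \frac{90811873}{28988541} - \frac{16021}{9356}\right) - 140 \left(2 \cdot 1 - 3\right)^{2} = - \frac{1314061299149}{271216789596} - 140 \left(2 - 3\right)^{2} = - \frac{1314061299149}{271216789596} - 140 \left(-1\right)^{2} = - \frac{1314061299149}{271216789596} - 140 = - \frac{39284411842589}{271216789596}$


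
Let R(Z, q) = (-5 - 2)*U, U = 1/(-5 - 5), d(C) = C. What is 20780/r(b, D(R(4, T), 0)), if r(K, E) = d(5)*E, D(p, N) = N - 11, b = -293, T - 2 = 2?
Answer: -4156/11 ≈ -377.82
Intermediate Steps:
T = 4 (T = 2 + 2 = 4)
U = -⅒ (U = 1/(-10) = -⅒ ≈ -0.10000)
R(Z, q) = 7/10 (R(Z, q) = (-5 - 2)*(-⅒) = -7*(-⅒) = 7/10)
D(p, N) = -11 + N
r(K, E) = 5*E
20780/r(b, D(R(4, T), 0)) = 20780/((5*(-11 + 0))) = 20780/((5*(-11))) = 20780/(-55) = 20780*(-1/55) = -4156/11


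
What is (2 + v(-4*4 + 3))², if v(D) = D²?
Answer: 29241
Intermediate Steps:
(2 + v(-4*4 + 3))² = (2 + (-4*4 + 3)²)² = (2 + (-16 + 3)²)² = (2 + (-13)²)² = (2 + 169)² = 171² = 29241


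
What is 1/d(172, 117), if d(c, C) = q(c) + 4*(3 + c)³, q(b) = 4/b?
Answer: 43/921812501 ≈ 4.6647e-8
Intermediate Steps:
d(c, C) = 4/c + 4*(3 + c)³
1/d(172, 117) = 1/(4/172 + 4*(3 + 172)³) = 1/(4*(1/172) + 4*175³) = 1/(1/43 + 4*5359375) = 1/(1/43 + 21437500) = 1/(921812501/43) = 43/921812501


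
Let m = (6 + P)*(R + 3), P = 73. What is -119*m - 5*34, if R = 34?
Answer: -348007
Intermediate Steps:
m = 2923 (m = (6 + 73)*(34 + 3) = 79*37 = 2923)
-119*m - 5*34 = -119*2923 - 5*34 = -347837 - 170 = -348007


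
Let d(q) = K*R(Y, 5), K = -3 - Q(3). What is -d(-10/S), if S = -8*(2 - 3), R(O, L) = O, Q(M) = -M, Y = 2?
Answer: 0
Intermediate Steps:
S = 8 (S = -8*(-1) = 8)
K = 0 (K = -3 - (-1)*3 = -3 - 1*(-3) = -3 + 3 = 0)
d(q) = 0 (d(q) = 0*2 = 0)
-d(-10/S) = -1*0 = 0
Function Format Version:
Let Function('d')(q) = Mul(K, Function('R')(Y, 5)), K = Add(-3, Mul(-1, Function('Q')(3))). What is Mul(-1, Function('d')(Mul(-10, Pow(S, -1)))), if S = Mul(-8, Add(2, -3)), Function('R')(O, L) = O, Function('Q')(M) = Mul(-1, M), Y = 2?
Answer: 0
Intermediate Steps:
S = 8 (S = Mul(-8, -1) = 8)
K = 0 (K = Add(-3, Mul(-1, Mul(-1, 3))) = Add(-3, Mul(-1, -3)) = Add(-3, 3) = 0)
Function('d')(q) = 0 (Function('d')(q) = Mul(0, 2) = 0)
Mul(-1, Function('d')(Mul(-10, Pow(S, -1)))) = Mul(-1, 0) = 0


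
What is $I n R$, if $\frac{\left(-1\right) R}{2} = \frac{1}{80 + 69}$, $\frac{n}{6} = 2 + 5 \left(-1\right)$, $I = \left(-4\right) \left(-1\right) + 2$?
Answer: $\frac{216}{149} \approx 1.4497$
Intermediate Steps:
$I = 6$ ($I = 4 + 2 = 6$)
$n = -18$ ($n = 6 \left(2 + 5 \left(-1\right)\right) = 6 \left(2 - 5\right) = 6 \left(-3\right) = -18$)
$R = - \frac{2}{149}$ ($R = - \frac{2}{80 + 69} = - \frac{2}{149} \approx -0.013423$)
$I n R = 6 \left(-18\right) \left(- \frac{2}{149}\right) = \left(-108\right) \left(- \frac{2}{149}\right) = \frac{216}{149}$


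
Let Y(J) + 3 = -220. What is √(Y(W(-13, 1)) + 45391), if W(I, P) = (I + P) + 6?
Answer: 4*√2823 ≈ 212.53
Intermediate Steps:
W(I, P) = 6 + I + P
Y(J) = -223 (Y(J) = -3 - 220 = -223)
√(Y(W(-13, 1)) + 45391) = √(-223 + 45391) = √45168 = 4*√2823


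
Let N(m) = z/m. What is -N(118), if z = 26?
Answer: -13/59 ≈ -0.22034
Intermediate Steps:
N(m) = 26/m
-N(118) = -26/118 = -1*13/59 = -13/59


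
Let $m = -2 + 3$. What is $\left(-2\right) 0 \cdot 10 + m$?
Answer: $1$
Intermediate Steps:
$m = 1$
$\left(-2\right) 0 \cdot 10 + m = \left(-2\right) 0 \cdot 10 + 1 = 0 \cdot 10 + 1 = 0 + 1 = 1$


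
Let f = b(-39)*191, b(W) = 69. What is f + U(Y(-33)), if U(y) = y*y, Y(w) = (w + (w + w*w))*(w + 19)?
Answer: 205132863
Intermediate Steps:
Y(w) = (19 + w)*(w² + 2*w) (Y(w) = (w + (w + w²))*(19 + w) = (w² + 2*w)*(19 + w) = (19 + w)*(w² + 2*w))
U(y) = y²
f = 13179 (f = 69*191 = 13179)
f + U(Y(-33)) = 13179 + (-33*(38 + (-33)² + 21*(-33)))² = 13179 + (-33*(38 + 1089 - 693))² = 13179 + (-33*434)² = 13179 + (-14322)² = 13179 + 205119684 = 205132863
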